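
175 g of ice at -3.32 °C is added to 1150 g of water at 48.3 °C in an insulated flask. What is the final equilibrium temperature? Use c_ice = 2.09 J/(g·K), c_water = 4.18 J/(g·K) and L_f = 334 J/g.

T_f ≈ 31.1 °C

Energy conservation, ΣQ = 0:
ice -3.32→0 °C: 175·2.09·3.32 = 1214.3; fusion: m_ice L_f = 175·334 = 58450; meltwater 0→T: 175·4.18·T = 731.5 T; water cools: 1150·4.18·(T − 48.3) = 4807(T − 48.3)
5538.5 T = 232178 − 59664 = 172514
T ≈ 31.15 °C — above 0 °C, consistent with complete melting.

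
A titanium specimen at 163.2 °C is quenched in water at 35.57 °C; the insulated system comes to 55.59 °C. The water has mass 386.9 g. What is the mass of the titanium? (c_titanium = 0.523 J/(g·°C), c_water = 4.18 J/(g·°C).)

Energy conservation, ΣQ = 0:
m·0.523·(55.59 − 163.2) + 386.9·4.18·(55.59 − 35.57) = 0
-56.28 m = -32377
m = -32377/-56.28 ≈ 575.3 g

m ≈ 575 g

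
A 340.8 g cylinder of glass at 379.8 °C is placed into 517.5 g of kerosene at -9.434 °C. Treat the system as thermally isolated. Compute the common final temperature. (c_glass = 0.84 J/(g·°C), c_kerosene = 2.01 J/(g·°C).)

T_f ≈ 74.6 °C

T_f = Σ m_i c_i T_i / Σ m_i c_i:
T_f = (286.27*379.8 + 1040.2*(-9.434)) / (286.27 + 1040.2)
    = 98913 / 1326.4 ≈ 74.57 °C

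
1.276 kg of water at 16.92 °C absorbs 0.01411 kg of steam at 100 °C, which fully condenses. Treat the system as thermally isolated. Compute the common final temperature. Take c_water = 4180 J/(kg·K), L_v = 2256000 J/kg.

T_f ≈ 23.7 °C

Let T be the final temperature. ΣQ_i = 0:
latent heat released on condensation: 0.01411·2256000 = 31832
  condensate cools 100→T: 0.01411·4180·(T − 100) = 58.98(T − 100)
  original water: 5333.7(T − 16.92)
5392.7 T = 31832 + 5898 + 90246 = 127976
T ≈ 23.73 °C (< 100 °C, so full condensation is consistent).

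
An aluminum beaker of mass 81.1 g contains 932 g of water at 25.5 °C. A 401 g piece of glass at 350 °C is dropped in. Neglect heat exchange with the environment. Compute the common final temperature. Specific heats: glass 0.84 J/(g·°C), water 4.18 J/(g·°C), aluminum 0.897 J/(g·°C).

T_f ≈ 50.9 °C

Setting the total heat transfer to zero:
401×0.84×(T − 350) + 932×4.18×(T − 25.5) + 81.1×0.897×(T − 25.5) = 0
336.84(T − 350) + 3895.8(T − 25.5) + 72.75(T − 25.5) = 0
(336.84 + 3895.8 + 72.75) T = 336.84×350 + 3895.8×25.5 + 72.75×25.5
T = 219091/4305.3 ≈ 50.89 °C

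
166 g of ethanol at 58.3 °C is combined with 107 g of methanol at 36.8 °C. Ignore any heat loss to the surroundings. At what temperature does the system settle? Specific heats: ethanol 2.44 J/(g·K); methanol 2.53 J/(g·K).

Conservation of energy gives ΣQ = 0:
166×2.44×(T − 58.3) + 107×2.53×(T − 36.8) = 0
(405.04 + 270.71) T = 405.04×58.3 + 270.71×36.8
T = 33576/675.75 ≈ 49.69 °C

T_f ≈ 49.7 °C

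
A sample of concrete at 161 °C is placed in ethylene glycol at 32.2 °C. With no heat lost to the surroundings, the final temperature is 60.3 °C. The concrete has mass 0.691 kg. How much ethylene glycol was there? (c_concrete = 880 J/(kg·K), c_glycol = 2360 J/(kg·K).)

Net heat exchanged in the isolated system is zero:
0.691·880·(60.3 − 161) + m·2360·(60.3 − 32.2) = 0
66316 m = 61234
m = 61234/66316 ≈ 0.9234 kg

m ≈ 0.923 kg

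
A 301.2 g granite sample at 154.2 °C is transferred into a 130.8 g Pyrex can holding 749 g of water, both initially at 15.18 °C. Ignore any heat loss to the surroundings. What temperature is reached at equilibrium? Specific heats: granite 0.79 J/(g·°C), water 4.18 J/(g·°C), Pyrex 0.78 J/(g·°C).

T_f ≈ 24.7 °C

Taking heat into each body as positive, Σ m c ΔT = 0:
301.2·0.79·(T − 154.2) + 749·4.18·(T − 15.18) + 130.8·0.78·(T − 15.18) = 0
(237.95 + 3130.8 + 102.02) T = 237.95·154.2 + 3130.8·15.18 + 102.02·15.18
T ≈ 24.71 °C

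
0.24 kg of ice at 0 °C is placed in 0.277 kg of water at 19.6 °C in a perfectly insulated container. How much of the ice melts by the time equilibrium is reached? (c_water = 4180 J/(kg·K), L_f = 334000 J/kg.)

Heat available from the water dropping to 0 °C: 0.277×4180×19.6 = 22694 J.
Fully melting the ice requires m_ice L_f = 0.24×334000 = 80160 J.
That's not enough to melt it all — equilibrium is at 0 °C with ice remaining.
Mass melted = 22694/334000 ≈ 0.06795 kg.

m_melted ≈ 0.0679 kg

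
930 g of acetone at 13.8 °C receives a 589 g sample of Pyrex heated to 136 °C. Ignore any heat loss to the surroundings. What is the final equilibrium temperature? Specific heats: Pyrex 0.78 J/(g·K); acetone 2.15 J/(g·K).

Net heat exchanged in the isolated system is zero:
589·0.78·(T − 136) + 930·2.15·(T − 13.8) = 0
2458.9 T = 90074
T = 90074/2458.9 ≈ 36.63 °C

T_f ≈ 36.6 °C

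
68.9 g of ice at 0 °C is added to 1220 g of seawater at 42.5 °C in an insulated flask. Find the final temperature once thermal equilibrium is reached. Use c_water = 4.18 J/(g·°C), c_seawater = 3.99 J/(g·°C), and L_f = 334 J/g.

Heat gained plus heat lost sum to zero:
latent heat to melt: 68.9·334 = 23013
  meltwater 0→T: 68.9·4.18·T = 288 T
  seawater cools: 1220·3.99·(T − 42.5) = 4867.8(T − 42.5)
5155.8 T = 206882 − 23013 = 183869
T ≈ 35.66 °C — above 0 °C, consistent with complete melting.

T_f ≈ 35.7 °C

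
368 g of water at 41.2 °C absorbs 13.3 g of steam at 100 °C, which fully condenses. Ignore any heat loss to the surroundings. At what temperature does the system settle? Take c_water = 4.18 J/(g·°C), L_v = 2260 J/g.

T_f ≈ 62.1 °C

Let T be the final temperature. ΣQ_i = 0:
latent heat released on condensation: 13.3·2260 = 30058; condensate cools 100→T: 13.3·4.18·(T − 100) = 55.59(T − 100); water warms: 368·4.18·(T − 41.2) = 1538.2(T − 41.2)
1593.8 T = 30058 + 5559.4 + 63375 = 98993
T ≈ 62.11 °C — below 100 °C, confirming all the steam condensed.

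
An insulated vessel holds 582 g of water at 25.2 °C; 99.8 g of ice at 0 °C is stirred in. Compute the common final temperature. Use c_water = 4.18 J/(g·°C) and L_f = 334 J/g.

T_f ≈ 9.8 °C

Conservation of energy gives ΣQ = 0:
melt ice: 99.8·334 = 33333; meltwater 0→T: 99.8·4.18·T = 417.16 T; water cools: 582·4.18·(T − 25.2) = 2432.8(T − 25.2)
2849.9 T = 61306 − 33333 = 27972
T ≈ 9.82 °C. Since T > 0 °C, the all-ice-melts assumption holds.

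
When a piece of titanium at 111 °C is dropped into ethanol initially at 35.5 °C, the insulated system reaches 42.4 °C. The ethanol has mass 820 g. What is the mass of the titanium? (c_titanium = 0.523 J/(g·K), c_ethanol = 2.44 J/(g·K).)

m ≈ 385 g

Taking heat into each body as positive, Σ m c ΔT = 0:
m·0.523·(42.4 − 111) + 820·2.44·(42.4 − 35.5) = 0
-35.88 m = -13806
m = -13806/-35.88 ≈ 384.8 g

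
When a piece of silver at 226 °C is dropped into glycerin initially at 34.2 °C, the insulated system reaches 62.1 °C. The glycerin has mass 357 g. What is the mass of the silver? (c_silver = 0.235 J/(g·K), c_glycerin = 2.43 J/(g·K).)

m ≈ 628 g

Heat lost by the silver = heat gained by the glycerin:
m·0.235·(226 − 62.1) = 357·2.43·(62.1 − 34.2)
38.52 m = 24204  ⇒  m ≈ 628.4 g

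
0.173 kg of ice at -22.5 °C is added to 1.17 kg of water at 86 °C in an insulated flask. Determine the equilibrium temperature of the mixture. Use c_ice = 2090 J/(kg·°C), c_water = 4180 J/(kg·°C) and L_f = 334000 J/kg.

T_f ≈ 63.2 °C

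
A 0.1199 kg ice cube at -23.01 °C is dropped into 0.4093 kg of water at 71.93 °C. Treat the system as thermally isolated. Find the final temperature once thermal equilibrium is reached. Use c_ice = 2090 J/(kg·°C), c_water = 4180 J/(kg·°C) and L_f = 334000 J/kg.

T_f ≈ 34.9 °C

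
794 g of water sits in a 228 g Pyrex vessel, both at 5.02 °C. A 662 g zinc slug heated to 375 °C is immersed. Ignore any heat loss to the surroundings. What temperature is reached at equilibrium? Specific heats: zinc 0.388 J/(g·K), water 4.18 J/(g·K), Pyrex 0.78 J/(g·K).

With ΣQ=0 the equilibrium temperature is the m·c-weighted mean:
T_f = (256.86·375 + 3318.9·5.02 + 177.84·5.02) / (256.86 + 3318.9 + 177.84)
    = 113875 / 3753.6 ≈ 30.34 °C

T_f ≈ 30.3 °C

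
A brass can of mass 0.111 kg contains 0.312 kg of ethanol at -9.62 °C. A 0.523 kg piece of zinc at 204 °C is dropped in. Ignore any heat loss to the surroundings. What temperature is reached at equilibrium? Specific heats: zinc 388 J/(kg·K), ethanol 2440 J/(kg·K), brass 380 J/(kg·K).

With ΣQ=0 the equilibrium temperature is the m·c-weighted mean:
T_f = (202.92×204 + 761.28×(-9.62) + 42.18×(-9.62)) / (202.92 + 761.28 + 42.18)
    = 33667 / 1006.4 ≈ 33.45 °C

T_f ≈ 33.5 °C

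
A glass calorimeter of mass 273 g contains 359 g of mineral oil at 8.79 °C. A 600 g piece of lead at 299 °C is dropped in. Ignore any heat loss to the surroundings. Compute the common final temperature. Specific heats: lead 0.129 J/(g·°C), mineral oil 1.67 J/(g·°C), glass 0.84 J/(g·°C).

Let T be the final temperature. ΣQ_i = 0:
600×0.129×(T − 299) + 359×1.67×(T − 8.79) + 273×0.84×(T − 8.79) = 0
77.4(T − 299) + 599.53(T − 8.79) + 229.32(T − 8.79) = 0
906.25 T = 30428
T ≈ 33.58 °C

T_f ≈ 33.6 °C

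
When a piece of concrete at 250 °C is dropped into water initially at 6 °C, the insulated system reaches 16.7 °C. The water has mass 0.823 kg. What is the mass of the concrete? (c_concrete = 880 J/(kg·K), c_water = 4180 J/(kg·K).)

Conservation of energy gives ΣQ = 0:
m·880·(16.7 − 250) + 0.823·4180·(16.7 − 6) = 0
-205304 m = -36809
m = -36809/-205304 ≈ 0.1793 kg

m ≈ 0.179 kg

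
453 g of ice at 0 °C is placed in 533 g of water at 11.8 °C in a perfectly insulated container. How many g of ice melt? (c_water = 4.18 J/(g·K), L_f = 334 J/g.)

m_melted ≈ 78.7 g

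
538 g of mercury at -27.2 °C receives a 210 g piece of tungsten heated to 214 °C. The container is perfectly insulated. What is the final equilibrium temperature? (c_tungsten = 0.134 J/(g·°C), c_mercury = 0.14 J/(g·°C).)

T_f is the heat-capacity-weighted average of the initial temperatures:
T_f = (28.14·214 + 75.32·(-27.2)) / (28.14 + 75.32)
    = 3973.3 / 103.46 ≈ 38.40 °C

T_f ≈ 38.4 °C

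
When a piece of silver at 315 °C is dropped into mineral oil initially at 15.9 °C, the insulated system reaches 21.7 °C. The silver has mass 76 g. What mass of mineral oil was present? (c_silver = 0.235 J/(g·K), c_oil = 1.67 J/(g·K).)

Heat lost by the silver = heat gained by the oil:
76·0.235·(315 − 21.7) = m·1.67·(21.7 − 15.9)
9.686 m = 5238.3  ⇒  m ≈ 540.8 g

m ≈ 541 g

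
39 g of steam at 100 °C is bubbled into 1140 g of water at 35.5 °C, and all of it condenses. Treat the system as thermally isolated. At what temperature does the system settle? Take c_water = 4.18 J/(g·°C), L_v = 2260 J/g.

T_f ≈ 55.5 °C

Net heat exchanged in the isolated system is zero:
condense steam: −39·2260 = −88140
  condensate cools 100→T: 39·4.18·(T − 100) = 163.02(T − 100)
  original water: 4765.2(T − 35.5)
4928.2 T = 88140 + 16302 + 169165 = 273607
T ≈ 55.52 °C, under the boiling point, so the assumption holds.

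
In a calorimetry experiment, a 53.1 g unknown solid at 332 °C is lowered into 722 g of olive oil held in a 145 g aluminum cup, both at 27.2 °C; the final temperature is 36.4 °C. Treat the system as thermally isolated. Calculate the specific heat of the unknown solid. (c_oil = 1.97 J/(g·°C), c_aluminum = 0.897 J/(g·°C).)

Net heat exchanged in the isolated system is zero:
53.1×c×(36.4 − 332) + 722×1.97×(36.4 − 27.2) + 145×0.897×(36.4 − 27.2) = 0
-15696 c = -14282
c = -14282/-15696 ≈ 0.9099 J/(g·°C)

c ≈ 0.91 J/(g·°C)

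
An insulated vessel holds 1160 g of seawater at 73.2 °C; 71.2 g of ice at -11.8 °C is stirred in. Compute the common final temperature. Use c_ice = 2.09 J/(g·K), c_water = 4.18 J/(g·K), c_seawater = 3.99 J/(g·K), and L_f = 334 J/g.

Taking heat into each body as positive, Σ m c ΔT = 0:
warm ice to 0 °C: 71.2×2.09×(0 − (-11.8)) = 1755.9; latent heat to melt: 71.2×334 = 23781; warm the meltwater: 297.62 T; seawater: 4628.4(T − 73.2)
4926 T = 338799 − 25537 = 313262
T ≈ 63.59 °C (positive, so assuming full melt was valid).

T_f ≈ 63.6 °C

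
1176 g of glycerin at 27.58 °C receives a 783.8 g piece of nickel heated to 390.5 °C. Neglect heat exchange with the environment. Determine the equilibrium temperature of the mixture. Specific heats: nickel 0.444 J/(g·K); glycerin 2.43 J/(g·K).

Heat gained plus heat lost sum to zero:
783.8·0.444·(T − 390.5) + 1176·2.43·(T − 27.58) = 0
348.01(T − 390.5) + 2857.7(T − 27.58) = 0
(348.01 + 2857.7) T = 348.01·390.5 + 2857.7·27.58
T ≈ 66.98 °C

T_f ≈ 67.0 °C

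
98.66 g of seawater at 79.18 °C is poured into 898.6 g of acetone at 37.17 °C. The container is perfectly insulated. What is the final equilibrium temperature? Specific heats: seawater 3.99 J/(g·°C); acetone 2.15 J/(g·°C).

Net heat exchanged in the isolated system is zero:
98.66·3.99·(T − 79.18) + 898.6·2.15·(T − 37.17) = 0
(393.65 + 1932) T = 393.65·79.18 + 1932·37.17
T = 102982 / 2325.6 = 44.3 °C

T_f ≈ 44.3 °C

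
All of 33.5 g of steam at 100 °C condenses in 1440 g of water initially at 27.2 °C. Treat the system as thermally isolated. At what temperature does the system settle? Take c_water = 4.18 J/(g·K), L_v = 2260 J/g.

T_f ≈ 41.1 °C

Net heat exchanged in the isolated system is zero:
latent heat released on condensation: 33.5·2260 = 75710
  condensate cools 100→T: 33.5·4.18·(T − 100) = 140.03(T − 100)
  water warms: 1440·4.18·(T − 27.2) = 6019.2(T − 27.2)
6159.2 T = 75710 + 14003 + 163722 = 253435
T ≈ 41.15 °C — below 100 °C, confirming all the steam condensed.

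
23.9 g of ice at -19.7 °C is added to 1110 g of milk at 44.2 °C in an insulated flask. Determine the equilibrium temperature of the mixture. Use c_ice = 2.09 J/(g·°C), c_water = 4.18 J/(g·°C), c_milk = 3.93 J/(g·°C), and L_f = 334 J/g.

Heat gained plus heat lost sum to zero:
ice -19.7→0 °C: 23.9·2.09·19.7 = 984.03; fusion: m_ice L_f = 23.9·334 = 7982.6; warm the meltwater: 99.9 T; milk: 4362.3(T − 44.2)
4462.2 T = 192814 − 8966.6 = 183847
T ≈ 41.20 °C. Since T > 0 °C, the all-ice-melts assumption holds.

T_f ≈ 41.2 °C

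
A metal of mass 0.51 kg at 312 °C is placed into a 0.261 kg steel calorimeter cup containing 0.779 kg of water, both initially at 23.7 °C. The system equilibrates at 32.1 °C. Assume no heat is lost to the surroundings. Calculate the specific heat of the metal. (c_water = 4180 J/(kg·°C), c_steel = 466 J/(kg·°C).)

c ≈ 199 J/(kg·°C)

Conservation of energy gives ΣQ = 0:
0.51×c×(32.1 − 312) + 0.779×4180×(32.1 − 23.7) + 0.261×466×(32.1 − 23.7) = 0
-142.75 c = -28374
c = -28374/-142.75 ≈ 198.8 J/(kg·°C)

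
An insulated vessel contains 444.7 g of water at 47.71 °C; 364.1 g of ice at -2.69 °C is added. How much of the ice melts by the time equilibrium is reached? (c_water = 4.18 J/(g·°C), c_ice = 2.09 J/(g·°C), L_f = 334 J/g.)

Water can give up m c ΔT = 444.7·4.18·47.71 = 88686 J before reaching 0 °C.
Of that, 364.1·2.09·2.69 = 2047 J goes to bring the ice to 0 °C, leaving 86639 J.
To melt every bit of ice: 364.1·334 = 121609 J.
That's not enough to melt it all — equilibrium is at 0 °C with ice remaining.
Mass melted = 86639/334 ≈ 259.4 g.

m_melted ≈ 259 g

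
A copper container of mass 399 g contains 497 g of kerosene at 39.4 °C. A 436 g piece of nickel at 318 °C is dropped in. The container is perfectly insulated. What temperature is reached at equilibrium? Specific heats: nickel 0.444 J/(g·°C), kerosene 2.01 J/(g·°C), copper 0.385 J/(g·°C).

T_f ≈ 79.5 °C

T_f is the heat-capacity-weighted average of the initial temperatures:
T_f = (193.58*318 + 998.97*39.4 + 153.62*39.4) / (193.58 + 998.97 + 153.62)
    = 106972 / 1346.2 ≈ 79.46 °C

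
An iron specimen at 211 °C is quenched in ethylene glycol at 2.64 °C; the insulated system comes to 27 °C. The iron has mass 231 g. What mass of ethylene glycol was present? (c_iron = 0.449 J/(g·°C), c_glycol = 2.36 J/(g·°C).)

Heat lost by the iron = heat gained by the glycol:
231·0.449·(211 − 27) = m·2.36·(27 − 2.64)
57.49 m = 19084  ⇒  m ≈ 332 g

m ≈ 332 g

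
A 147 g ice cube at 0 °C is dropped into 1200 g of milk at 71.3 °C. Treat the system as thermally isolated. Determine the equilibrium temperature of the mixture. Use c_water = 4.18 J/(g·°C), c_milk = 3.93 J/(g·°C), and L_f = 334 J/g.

Taking heat into each body as positive, Σ m c ΔT = 0:
melt ice: 147·334 = 49098; warm the meltwater: 614.46 T; milk cools: 1200·3.93·(T − 71.3) = 4716(T − 71.3)
5330.5 T = 336251 − 49098 = 287153
T ≈ 53.87 °C (positive, so assuming full melt was valid).

T_f ≈ 53.9 °C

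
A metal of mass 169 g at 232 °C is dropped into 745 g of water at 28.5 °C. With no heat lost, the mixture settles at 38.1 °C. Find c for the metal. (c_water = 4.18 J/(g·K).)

c ≈ 0.912 J/(g·K)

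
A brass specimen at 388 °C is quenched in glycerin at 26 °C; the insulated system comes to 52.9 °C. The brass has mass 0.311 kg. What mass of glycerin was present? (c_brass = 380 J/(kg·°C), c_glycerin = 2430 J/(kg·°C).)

m ≈ 0.606 kg

Net heat exchanged in the isolated system is zero:
0.311·380·(52.9 − 388) + m·2430·(52.9 − 26) = 0
65367 m = 39602
m = 39602/65367 ≈ 0.6058 kg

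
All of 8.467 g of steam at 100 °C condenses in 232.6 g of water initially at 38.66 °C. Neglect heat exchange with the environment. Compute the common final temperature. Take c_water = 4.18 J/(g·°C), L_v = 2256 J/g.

T_f ≈ 59.8 °C

Taking heat into each body as positive, Σ m c ΔT = 0:
latent heat released on condensation: 8.467·2256 = 19102; condensate cools 100→T: 8.467·4.18·(T − 100) = 35.39(T − 100); original water: 972.27(T − 38.66)
1007.7 T = 19102 + 3539.2 + 37588 = 60229
T ≈ 59.77 °C (< 100 °C, so full condensation is consistent).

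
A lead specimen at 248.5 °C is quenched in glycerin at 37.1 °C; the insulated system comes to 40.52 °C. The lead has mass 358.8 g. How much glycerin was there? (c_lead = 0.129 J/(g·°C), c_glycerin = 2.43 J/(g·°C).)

|Q_lead| = |Q_glycerin|:
358.8·0.129·(248.5 − 40.52) = m·2.43·(40.52 − 37.1)
8.311 m = 9626.4  ⇒  m ≈ 1158 g

m ≈ 1160 g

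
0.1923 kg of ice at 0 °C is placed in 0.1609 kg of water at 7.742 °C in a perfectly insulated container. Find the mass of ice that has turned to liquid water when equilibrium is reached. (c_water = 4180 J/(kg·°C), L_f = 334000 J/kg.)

m_melted ≈ 0.0156 kg

Cooling the water to 0 °C releases 0.1609×4180×7.742 = 5207 J.
Melting all 0.1923 kg of ice would need 0.1923×334000 = 64228 J.
Since 5207 < 64228 J, not all the ice melts; equilibrium is at 0 °C.
m_melted×334000 = 5207  ⇒  m_melted ≈ 0.01559 kg.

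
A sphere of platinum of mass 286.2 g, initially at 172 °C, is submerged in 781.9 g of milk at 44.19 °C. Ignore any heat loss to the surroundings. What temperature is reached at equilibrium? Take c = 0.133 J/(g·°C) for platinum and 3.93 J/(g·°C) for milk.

Taking heat into each body as positive, Σ m c ΔT = 0:
286.2×0.133×(T − 172) + 781.9×3.93×(T − 44.19) = 0
(38.06 + 3072.9) T = 38.06×172 + 3072.9×44.19
T ≈ 45.75 °C

T_f ≈ 45.8 °C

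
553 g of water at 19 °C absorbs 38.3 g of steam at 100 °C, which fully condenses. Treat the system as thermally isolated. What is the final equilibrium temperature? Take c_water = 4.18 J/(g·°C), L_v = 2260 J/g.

T_f ≈ 59.3 °C

Setting the total heat transfer to zero:
steam→water at 100 °C releases m L_v = 38.3·2260 = 86558; condensate cools 100→T: 38.3·4.18·(T − 100) = 160.09(T − 100); water warms: 553·4.18·(T − 19) = 2311.5(T − 19)
2471.6 T = 86558 + 16009 + 43919 = 146487
T ≈ 59.27 °C (< 100 °C, so full condensation is consistent).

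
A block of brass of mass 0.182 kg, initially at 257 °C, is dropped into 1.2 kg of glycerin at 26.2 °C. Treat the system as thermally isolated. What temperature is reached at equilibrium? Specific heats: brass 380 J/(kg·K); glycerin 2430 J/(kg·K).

T_f ≈ 31.5 °C

With ΣQ=0 the equilibrium temperature is the m·c-weighted mean:
T_f = (69.16×257 + 2916×26.2) / (69.16 + 2916)
    = 94173 / 2985.2 ≈ 31.55 °C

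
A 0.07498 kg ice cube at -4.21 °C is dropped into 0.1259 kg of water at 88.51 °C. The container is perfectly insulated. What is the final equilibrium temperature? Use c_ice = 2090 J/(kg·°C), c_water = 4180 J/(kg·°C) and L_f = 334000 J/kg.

T_f ≈ 24.9 °C

Setting the total heat transfer to zero:
ice -4.21→0 °C: 0.07498·2090·4.21 = 659.74
  fusion: m_ice L_f = 0.07498·334000 = 25043
  meltwater 0→T: 0.07498·4180·T = 313.42 T
  water: 526.26(T − 88.51)
839.68 T = 46579 − 25703 = 20876
T ≈ 24.86 °C (positive, so assuming full melt was valid).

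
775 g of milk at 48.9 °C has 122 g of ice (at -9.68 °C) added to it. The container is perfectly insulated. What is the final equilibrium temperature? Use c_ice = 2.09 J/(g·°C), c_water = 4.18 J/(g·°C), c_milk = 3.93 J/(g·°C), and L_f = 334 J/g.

Setting the total heat transfer to zero:
ice -9.68→0 °C: 122×2.09×9.68 = 2468.2; fusion: m_ice L_f = 122×334 = 40748; meltwater 0→T: 122×4.18×T = 509.96 T; milk cools: 775×3.93×(T − 48.9) = 3045.8(T − 48.9)
3555.7 T = 148937 − 43216 = 105721
T ≈ 29.73 °C — above 0 °C, consistent with complete melting.

T_f ≈ 29.7 °C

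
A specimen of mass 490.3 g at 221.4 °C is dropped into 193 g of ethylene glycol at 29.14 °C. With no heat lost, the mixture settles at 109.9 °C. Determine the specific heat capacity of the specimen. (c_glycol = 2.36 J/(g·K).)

Heat lost by the specimen = heat gained by the glycol:
490.3×c×(221.4 − 109.9) = 193×2.36×(109.9 − 29.14)
54668 c = 36785  ⇒  c ≈ 0.6729 J/(g·K)

c ≈ 0.673 J/(g·K)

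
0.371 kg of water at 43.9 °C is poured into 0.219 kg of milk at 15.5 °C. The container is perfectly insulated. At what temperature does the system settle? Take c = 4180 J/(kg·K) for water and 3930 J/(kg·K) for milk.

Set heat shed by the hot body equal to heat absorbed by the cold body:
0.371×4180×(43.9 − T) = 0.219×3930×(T − 15.5)
1550.8(43.9 − T) = 860.67(T − 15.5)
2411.4 T = 81420  ⇒  T ≈ 33.76 °C

T_f ≈ 33.8 °C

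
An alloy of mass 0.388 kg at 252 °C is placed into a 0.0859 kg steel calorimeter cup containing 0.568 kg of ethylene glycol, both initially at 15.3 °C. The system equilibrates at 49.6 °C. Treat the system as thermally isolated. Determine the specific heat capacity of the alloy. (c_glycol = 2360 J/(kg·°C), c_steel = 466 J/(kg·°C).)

Let T be the final temperature. ΣQ_i = 0:
0.388×c×(49.6 − 252) + 0.568×2360×(49.6 − 15.3) + 0.0859×466×(49.6 − 15.3) = 0
-78.53 c = -47351
c = -47351/-78.53 ≈ 603 J/(kg·°C)

c ≈ 603 J/(kg·°C)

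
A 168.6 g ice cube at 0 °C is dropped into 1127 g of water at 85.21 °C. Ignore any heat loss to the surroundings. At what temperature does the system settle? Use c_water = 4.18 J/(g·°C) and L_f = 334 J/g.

Let T be the final temperature. ΣQ_i = 0:
latent heat to melt: 168.6·334 = 56312; warm the meltwater: 704.75 T; water: 4710.9(T − 85.21)
5415.6 T = 401412 − 56312 = 345100
T ≈ 63.72 °C (positive, so assuming full melt was valid).

T_f ≈ 63.7 °C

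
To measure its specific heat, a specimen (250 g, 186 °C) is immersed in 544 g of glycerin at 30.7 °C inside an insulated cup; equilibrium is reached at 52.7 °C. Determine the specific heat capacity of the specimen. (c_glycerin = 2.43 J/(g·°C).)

Heat lost by the specimen = heat gained by the glycerin:
250·c·(186 − 52.7) = 544·2.43·(52.7 − 30.7)
33325 c = 29082  ⇒  c ≈ 0.8727 J/(g·°C)

c ≈ 0.873 J/(g·°C)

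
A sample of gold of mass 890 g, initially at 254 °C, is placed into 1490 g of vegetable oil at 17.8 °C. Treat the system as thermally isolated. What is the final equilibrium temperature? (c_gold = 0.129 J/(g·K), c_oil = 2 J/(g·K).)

Let T be the final temperature. ΣQ_i = 0:
890*0.129*(T − 254) + 1490*2*(T − 17.8) = 0
3094.8 T = 82206
T ≈ 26.56 °C

T_f ≈ 26.6 °C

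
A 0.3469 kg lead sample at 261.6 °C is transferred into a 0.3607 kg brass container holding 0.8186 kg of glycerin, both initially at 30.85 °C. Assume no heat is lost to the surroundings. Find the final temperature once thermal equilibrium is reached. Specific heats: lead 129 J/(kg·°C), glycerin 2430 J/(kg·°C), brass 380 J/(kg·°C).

Conservation of energy gives ΣQ = 0:
0.3469*129*(T − 261.6) + 0.8186*2430*(T − 30.85) + 0.3607*380*(T − 30.85) = 0
(44.75 + 1989.2 + 137.07) T = 44.75*261.6 + 1989.2*30.85 + 137.07*30.85
T = 77302/2171 ≈ 35.61 °C

T_f ≈ 35.6 °C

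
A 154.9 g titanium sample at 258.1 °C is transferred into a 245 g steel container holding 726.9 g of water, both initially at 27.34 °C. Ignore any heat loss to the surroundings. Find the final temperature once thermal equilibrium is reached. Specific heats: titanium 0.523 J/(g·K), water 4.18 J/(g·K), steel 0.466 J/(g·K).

T_f ≈ 33.1 °C

T_f is the heat-capacity-weighted average of the initial temperatures:
T_f = (81.01·258.1 + 3038.4·27.34 + 114.17·27.34) / (81.01 + 3038.4 + 114.17)
    = 107102 / 3233.6 ≈ 33.12 °C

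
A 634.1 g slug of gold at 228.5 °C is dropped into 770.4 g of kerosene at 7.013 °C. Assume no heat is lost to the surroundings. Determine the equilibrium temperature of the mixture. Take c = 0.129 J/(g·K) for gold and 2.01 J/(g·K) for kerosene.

T_f ≈ 18.1 °C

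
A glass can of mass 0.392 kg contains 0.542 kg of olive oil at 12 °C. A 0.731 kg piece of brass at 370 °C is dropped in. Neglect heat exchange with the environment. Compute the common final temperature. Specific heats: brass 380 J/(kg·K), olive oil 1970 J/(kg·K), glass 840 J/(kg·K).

T_f ≈ 71.4 °C

Let T be the final temperature. ΣQ_i = 0:
0.731*380*(T − 370) + 0.542*1970*(T − 12) + 0.392*840*(T − 12) = 0
(277.78 + 1067.7 + 329.28) T = 277.78*370 + 1067.7*12 + 329.28*12
T ≈ 71.38 °C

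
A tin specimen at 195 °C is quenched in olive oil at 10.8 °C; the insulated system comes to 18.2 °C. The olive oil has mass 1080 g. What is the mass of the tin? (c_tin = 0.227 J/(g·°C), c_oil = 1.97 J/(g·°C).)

Conservation of energy gives ΣQ = 0:
m×0.227×(18.2 − 195) + 1080×1.97×(18.2 − 10.8) = 0
-40.13 m = -15744
m = -15744/-40.13 ≈ 392.3 g

m ≈ 392 g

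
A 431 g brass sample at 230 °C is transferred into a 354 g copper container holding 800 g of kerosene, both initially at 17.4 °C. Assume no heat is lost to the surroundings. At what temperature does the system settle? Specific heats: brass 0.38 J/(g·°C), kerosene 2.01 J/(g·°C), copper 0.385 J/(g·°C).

T_f ≈ 35.6 °C

Heat gained plus heat lost sum to zero:
431·0.38·(T − 230) + 800·2.01·(T − 17.4) + 354·0.385·(T − 17.4) = 0
1908.1 T = 68020
T = 68020/1908.1 ≈ 35.65 °C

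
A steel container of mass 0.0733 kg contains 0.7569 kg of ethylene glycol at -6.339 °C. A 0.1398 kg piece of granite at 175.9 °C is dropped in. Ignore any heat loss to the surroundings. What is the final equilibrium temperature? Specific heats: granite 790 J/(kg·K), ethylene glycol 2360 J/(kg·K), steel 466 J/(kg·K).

T_f ≈ 4.1 °C

Net heat exchanged in the isolated system is zero:
0.1398·790·(T − 175.9) + 0.7569·2360·(T − (-6.339)) + 0.0733·466·(T − (-6.339)) = 0
110.44(T − 175.9) + 1786.3(T − (-6.339)) + 34.16(T − (-6.339)) = 0
1930.9 T = 7887
T ≈ 4.08 °C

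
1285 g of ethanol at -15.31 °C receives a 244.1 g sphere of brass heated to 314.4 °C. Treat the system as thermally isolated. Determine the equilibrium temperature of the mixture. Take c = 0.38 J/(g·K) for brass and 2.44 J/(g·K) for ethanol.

T_f ≈ -5.8 °C

Heat gained plus heat lost sum to zero:
244.1·0.38·(T − 314.4) + 1285·2.44·(T − (-15.31)) = 0
3228.2 T = -18840
T = -18840 / 3228.2 = -5.84 °C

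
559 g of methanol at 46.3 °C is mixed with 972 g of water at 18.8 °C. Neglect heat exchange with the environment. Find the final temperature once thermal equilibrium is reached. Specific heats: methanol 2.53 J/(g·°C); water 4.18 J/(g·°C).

Set heat shed by the hot body equal to heat absorbed by the cold body:
559×2.53×(46.3 − T) = 972×4.18×(T − 18.8)
1414.3(46.3 − T) = 4063(T − 18.8)
5477.2 T = 141864  ⇒  T ≈ 25.90 °C

T_f ≈ 25.9 °C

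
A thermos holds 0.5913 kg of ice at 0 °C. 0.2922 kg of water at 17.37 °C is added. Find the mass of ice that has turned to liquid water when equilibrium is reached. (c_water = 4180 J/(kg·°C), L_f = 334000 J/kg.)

Water can give up m c ΔT = 0.2922×4180×17.37 = 21216 J before reaching 0 °C.
Melting all 0.5913 kg of ice would need 0.5913×334000 = 197494 J.
21216 J < 197494 J, so only part of the ice melts and the system sits at 0 °C.
m_melted×334000 = 21216  ⇒  m_melted ≈ 0.06352 kg.

m_melted ≈ 0.0635 kg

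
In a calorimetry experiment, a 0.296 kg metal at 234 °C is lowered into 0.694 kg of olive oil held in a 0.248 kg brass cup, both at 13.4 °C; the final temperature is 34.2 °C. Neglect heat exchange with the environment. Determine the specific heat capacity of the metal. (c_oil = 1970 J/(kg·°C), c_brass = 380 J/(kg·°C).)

c ≈ 514 J/(kg·°C)

Net heat exchanged in the isolated system is zero:
0.296·c·(34.2 − 234) + 0.694·1970·(34.2 − 13.4) + 0.248·380·(34.2 − 13.4) = 0
-59.14 c = -30398
c = -30398/-59.14 ≈ 514 J/(kg·°C)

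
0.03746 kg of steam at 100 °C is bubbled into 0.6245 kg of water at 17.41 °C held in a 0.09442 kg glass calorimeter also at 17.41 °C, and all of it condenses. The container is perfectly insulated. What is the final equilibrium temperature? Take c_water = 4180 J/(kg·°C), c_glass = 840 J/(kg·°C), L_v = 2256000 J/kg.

Net heat exchanged in the isolated system is zero:
condense steam: −0.03746×2256000 = −84510; condensate cools 100→T: 0.03746×4180×(T − 100) = 156.58(T − 100); original water: 2610.4(T − 17.41); glass cup: 0.09442×840×(T − 17.41) = 79.31(T − 17.41)
2846.3 T = 84510 + 15658 + 46828 = 146996
T ≈ 51.64 °C, under the boiling point, so the assumption holds.

T_f ≈ 51.6 °C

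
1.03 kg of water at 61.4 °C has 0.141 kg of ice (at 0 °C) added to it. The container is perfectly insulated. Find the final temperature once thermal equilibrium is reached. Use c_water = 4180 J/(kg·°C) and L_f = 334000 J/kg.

Heat gained plus heat lost sum to zero:
fusion: m_ice L_f = 0.141·334000 = 47094; meltwater 0→T: 0.141·4180·T = 589.38 T; water: 4305.4(T − 61.4)
4894.8 T = 264352 − 47094 = 217258
T ≈ 44.39 °C (positive, so assuming full melt was valid).

T_f ≈ 44.4 °C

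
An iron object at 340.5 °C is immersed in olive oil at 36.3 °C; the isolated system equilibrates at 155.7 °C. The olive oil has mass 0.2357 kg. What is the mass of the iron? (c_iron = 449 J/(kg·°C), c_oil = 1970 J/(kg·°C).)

m ≈ 0.668 kg

Energy conservation, ΣQ = 0:
m×449×(155.7 − 340.5) + 0.2357×1970×(155.7 − 36.3) = 0
-82975 m = -55441
m = -55441/-82975 ≈ 0.6682 kg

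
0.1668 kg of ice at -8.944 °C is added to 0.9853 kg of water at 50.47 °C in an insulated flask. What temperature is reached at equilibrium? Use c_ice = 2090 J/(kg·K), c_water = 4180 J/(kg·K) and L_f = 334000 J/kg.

T_f ≈ 30.9 °C

Energy balance with sensible and latent terms:
warm ice to 0 °C: 0.1668×2090×(0 − (-8.944)) = 3118
  fusion: m_ice L_f = 0.1668×334000 = 55711
  warm the meltwater: 697.22 T
  water: 4118.6(T − 50.47)
4815.8 T = 207863 − 58829 = 149034
T ≈ 30.95 °C. Since T > 0 °C, the all-ice-melts assumption holds.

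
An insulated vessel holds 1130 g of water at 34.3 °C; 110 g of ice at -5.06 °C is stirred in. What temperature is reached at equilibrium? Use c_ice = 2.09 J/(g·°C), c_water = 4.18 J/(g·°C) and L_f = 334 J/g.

T_f ≈ 23.9 °C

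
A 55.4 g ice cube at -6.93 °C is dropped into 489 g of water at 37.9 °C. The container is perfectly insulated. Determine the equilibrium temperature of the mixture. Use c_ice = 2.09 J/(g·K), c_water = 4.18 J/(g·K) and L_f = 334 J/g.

Setting the total heat transfer to zero:
ice -6.93→0 °C: 55.4·2.09·6.93 = 802.4; latent heat to melt: 55.4·334 = 18504; warm the meltwater: 231.57 T; water cools: 489·4.18·(T − 37.9) = 2044(T − 37.9)
2275.6 T = 77468 − 19306 = 58162
T ≈ 25.56 °C. Since T > 0 °C, the all-ice-melts assumption holds.

T_f ≈ 25.6 °C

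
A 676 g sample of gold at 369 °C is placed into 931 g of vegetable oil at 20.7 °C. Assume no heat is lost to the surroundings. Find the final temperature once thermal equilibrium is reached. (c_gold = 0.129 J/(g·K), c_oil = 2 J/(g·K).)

T_f ≈ 36.3 °C

T_f is the heat-capacity-weighted average of the initial temperatures:
T_f = (87.2*369 + 1862*20.7) / (87.2 + 1862)
    = 70722 / 1949.2 ≈ 36.28 °C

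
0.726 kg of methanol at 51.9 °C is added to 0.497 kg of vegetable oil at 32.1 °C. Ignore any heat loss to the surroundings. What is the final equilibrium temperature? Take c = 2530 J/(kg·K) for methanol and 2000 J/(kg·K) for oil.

T_f ≈ 44.9 °C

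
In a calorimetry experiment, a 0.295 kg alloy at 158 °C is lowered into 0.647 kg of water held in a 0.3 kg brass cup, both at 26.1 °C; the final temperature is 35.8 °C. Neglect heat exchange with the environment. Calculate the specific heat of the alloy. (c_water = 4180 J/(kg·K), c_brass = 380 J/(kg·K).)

c ≈ 758 J/(kg·K)

Heat gained plus heat lost sum to zero:
0.295·c·(35.8 − 158) + 0.647·4180·(35.8 − 26.1) + 0.3·380·(35.8 − 26.1) = 0
-36.05 c = -27339
c = -27339/-36.05 ≈ 758.4 J/(kg·K)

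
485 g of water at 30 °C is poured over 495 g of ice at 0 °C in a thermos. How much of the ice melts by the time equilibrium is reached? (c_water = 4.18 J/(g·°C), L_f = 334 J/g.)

Heat available from the water dropping to 0 °C: 485×4.18×30 = 60819 J.
Melting all 495 g of ice would need 495×334 = 165330 J.
60819 J < 165330 J, so only part of the ice melts and the system sits at 0 °C.
m_melted×334 = 60819  ⇒  m_melted ≈ 182.1 g.

m_melted ≈ 182 g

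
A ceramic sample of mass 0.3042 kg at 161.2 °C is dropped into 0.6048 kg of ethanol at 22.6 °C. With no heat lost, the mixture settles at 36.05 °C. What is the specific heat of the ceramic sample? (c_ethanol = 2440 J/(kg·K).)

m_s c (T_s − T_f) = m_ethanol c_ethanol (T_f − T_0):
0.3042·c·(161.2 − 36.05) = 0.6048·2440·(36.05 − 22.6)
38.07 c = 19848  ⇒  c ≈ 521.4 J/(kg·K)

c ≈ 521 J/(kg·K)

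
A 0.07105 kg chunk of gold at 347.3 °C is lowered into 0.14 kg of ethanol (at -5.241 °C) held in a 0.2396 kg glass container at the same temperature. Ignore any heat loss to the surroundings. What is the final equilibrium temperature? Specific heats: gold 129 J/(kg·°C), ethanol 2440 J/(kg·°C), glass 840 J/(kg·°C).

T_f ≈ 0.6 °C

T_f = Σ m_i c_i T_i / Σ m_i c_i:
T_f = (9.165·347.3 + 341.6·(-5.241) + 201.26·(-5.241)) / (9.165 + 341.6 + 201.26)
    = 338.01 / 552.03 ≈ 0.61 °C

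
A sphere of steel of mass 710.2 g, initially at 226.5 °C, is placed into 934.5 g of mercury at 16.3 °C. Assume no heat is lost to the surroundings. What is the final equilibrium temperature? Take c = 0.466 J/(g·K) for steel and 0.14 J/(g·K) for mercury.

T_f ≈ 166.9 °C

With ΣQ=0 the equilibrium temperature is the m·c-weighted mean:
T_f = (330.95*226.5 + 130.83*16.3) / (330.95 + 130.83)
    = 77093 / 461.78 ≈ 166.95 °C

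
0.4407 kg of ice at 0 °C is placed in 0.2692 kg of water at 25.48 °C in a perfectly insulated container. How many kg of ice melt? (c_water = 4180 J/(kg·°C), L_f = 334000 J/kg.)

m_melted ≈ 0.0858 kg

Heat available from the water dropping to 0 °C: 0.2692×4180×25.48 = 28672 J.
To melt every bit of ice: 0.4407×334000 = 147194 J.
28672 J < 147194 J, so only part of the ice melts and the system sits at 0 °C.
m_melt = 28672 / L_f = 0.08584 kg.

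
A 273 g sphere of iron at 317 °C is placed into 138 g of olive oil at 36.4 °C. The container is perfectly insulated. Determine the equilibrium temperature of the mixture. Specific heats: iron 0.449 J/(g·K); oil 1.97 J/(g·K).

T_f ≈ 123.6 °C

Heat gained plus heat lost sum to zero:
273*0.449*(T − 317) + 138*1.97*(T − 36.4) = 0
(122.58 + 271.86) T = 122.58*317 + 271.86*36.4
T = 48753/394.44 ≈ 123.60 °C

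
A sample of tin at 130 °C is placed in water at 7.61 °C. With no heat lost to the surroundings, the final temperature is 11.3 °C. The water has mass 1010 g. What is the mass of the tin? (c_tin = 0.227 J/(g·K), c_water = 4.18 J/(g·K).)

m ≈ 578 g

Net heat exchanged in the isolated system is zero:
m×0.227×(11.3 − 130) + 1010×4.18×(11.3 − 7.61) = 0
-26.94 m = -15578
m = -15578/-26.94 ≈ 578.2 g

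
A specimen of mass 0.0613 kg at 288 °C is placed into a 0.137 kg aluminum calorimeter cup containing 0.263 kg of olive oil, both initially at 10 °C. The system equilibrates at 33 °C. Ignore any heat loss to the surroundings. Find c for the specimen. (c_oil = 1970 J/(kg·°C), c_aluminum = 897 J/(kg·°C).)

Let T be the final temperature. ΣQ_i = 0:
0.0613·c·(33 − 288) + 0.263·1970·(33 − 10) + 0.137·897·(33 − 10) = 0
-15.63 c = -14743
c = -14743/-15.63 ≈ 943.2 J/(kg·°C)

c ≈ 943 J/(kg·°C)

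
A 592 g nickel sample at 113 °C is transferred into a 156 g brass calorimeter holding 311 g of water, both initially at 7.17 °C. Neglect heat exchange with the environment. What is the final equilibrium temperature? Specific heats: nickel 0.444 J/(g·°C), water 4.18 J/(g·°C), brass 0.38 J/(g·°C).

T_f ≈ 24.3 °C

Heat gained plus heat lost sum to zero:
592×0.444×(T − 113) + 311×4.18×(T − 7.17) + 156×0.38×(T − 7.17) = 0
(262.85 + 1300 + 59.28) T = 262.85×113 + 1300×7.17 + 59.28×7.17
T = 39448 / 1622.1 = 24.3 °C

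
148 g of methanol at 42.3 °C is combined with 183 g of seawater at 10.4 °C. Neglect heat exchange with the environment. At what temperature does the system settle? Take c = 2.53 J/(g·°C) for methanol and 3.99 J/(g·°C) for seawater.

Heat lost by the methanol equals heat gained by the seawater:
148·2.53·(42.3 − T) = 183·3.99·(T − 10.4)
374.44(42.3 − T) = 730.17(T − 10.4)
1104.6 T = 23433  ⇒  T ≈ 21.21 °C

T_f ≈ 21.2 °C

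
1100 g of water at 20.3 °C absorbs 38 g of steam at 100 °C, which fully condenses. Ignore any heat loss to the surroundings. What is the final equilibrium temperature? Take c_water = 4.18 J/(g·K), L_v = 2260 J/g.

T_f ≈ 41.0 °C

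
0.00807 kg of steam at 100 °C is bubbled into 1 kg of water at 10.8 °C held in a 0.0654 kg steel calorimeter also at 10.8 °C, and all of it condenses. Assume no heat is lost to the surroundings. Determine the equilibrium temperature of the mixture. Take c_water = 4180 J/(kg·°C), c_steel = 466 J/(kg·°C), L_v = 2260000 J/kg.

Energy balance with sensible and latent terms:
steam→water at 100 °C releases m L_v = 0.00807·2260000 = 18238
  condensed water 100 °C→T: 33.73(T − 100)
  water warms: 1·4180·(T − 10.8) = 4180(T − 10.8)
  steel cup: 0.0654·466·(T − 10.8) = 30.48(T − 10.8)
4244.2 T = 18238 + 3373.3 + 45473 = 67085
T ≈ 15.81 °C, under the boiling point, so the assumption holds.

T_f ≈ 15.8 °C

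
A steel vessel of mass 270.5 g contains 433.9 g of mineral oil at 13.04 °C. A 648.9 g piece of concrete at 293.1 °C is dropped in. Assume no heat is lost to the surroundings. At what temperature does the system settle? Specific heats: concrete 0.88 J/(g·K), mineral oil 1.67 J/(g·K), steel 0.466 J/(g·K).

T_f ≈ 125.5 °C

Heat gained plus heat lost sum to zero:
648.9·0.88·(T − 293.1) + 433.9·1.67·(T − 13.04) + 270.5·0.466·(T − 13.04) = 0
(571.03 + 724.61 + 126.05) T = 571.03·293.1 + 724.61·13.04 + 126.05·13.04
T ≈ 125.53 °C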